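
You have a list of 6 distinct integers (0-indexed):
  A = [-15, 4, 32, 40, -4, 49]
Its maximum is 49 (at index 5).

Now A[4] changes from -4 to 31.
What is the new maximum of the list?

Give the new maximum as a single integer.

Answer: 49

Derivation:
Old max = 49 (at index 5)
Change: A[4] -4 -> 31
Changed element was NOT the old max.
  New max = max(old_max, new_val) = max(49, 31) = 49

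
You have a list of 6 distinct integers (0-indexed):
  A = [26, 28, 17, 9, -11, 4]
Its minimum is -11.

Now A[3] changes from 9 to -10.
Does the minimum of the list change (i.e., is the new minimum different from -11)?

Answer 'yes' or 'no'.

Old min = -11
Change: A[3] 9 -> -10
Changed element was NOT the min; min changes only if -10 < -11.
New min = -11; changed? no

Answer: no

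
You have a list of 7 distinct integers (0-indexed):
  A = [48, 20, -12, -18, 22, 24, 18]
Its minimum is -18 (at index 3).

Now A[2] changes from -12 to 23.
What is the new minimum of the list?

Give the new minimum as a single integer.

Answer: -18

Derivation:
Old min = -18 (at index 3)
Change: A[2] -12 -> 23
Changed element was NOT the old min.
  New min = min(old_min, new_val) = min(-18, 23) = -18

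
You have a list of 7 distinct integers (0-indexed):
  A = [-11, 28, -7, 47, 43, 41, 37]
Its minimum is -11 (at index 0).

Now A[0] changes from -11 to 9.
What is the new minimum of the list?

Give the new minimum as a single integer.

Answer: -7

Derivation:
Old min = -11 (at index 0)
Change: A[0] -11 -> 9
Changed element WAS the min. Need to check: is 9 still <= all others?
  Min of remaining elements: -7
  New min = min(9, -7) = -7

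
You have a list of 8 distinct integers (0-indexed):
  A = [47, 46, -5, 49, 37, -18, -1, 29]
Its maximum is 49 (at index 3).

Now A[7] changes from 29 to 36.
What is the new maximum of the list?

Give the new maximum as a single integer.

Answer: 49

Derivation:
Old max = 49 (at index 3)
Change: A[7] 29 -> 36
Changed element was NOT the old max.
  New max = max(old_max, new_val) = max(49, 36) = 49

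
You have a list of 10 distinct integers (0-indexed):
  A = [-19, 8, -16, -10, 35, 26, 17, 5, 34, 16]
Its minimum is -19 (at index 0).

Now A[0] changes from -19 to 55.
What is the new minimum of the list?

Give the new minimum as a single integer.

Answer: -16

Derivation:
Old min = -19 (at index 0)
Change: A[0] -19 -> 55
Changed element WAS the min. Need to check: is 55 still <= all others?
  Min of remaining elements: -16
  New min = min(55, -16) = -16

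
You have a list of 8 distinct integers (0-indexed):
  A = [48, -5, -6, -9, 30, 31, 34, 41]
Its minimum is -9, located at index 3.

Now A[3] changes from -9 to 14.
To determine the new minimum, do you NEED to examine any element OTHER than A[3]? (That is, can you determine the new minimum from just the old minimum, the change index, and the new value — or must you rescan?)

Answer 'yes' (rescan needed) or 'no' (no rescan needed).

Answer: yes

Derivation:
Old min = -9 at index 3
Change at index 3: -9 -> 14
Index 3 WAS the min and new value 14 > old min -9. Must rescan other elements to find the new min.
Needs rescan: yes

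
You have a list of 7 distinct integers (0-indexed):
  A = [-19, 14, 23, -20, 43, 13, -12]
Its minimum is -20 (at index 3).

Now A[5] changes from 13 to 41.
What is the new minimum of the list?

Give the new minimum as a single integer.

Old min = -20 (at index 3)
Change: A[5] 13 -> 41
Changed element was NOT the old min.
  New min = min(old_min, new_val) = min(-20, 41) = -20

Answer: -20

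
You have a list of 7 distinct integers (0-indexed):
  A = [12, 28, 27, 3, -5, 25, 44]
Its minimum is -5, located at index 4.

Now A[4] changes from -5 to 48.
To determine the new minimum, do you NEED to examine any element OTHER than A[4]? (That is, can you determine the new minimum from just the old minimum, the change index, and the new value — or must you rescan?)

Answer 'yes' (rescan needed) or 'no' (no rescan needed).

Answer: yes

Derivation:
Old min = -5 at index 4
Change at index 4: -5 -> 48
Index 4 WAS the min and new value 48 > old min -5. Must rescan other elements to find the new min.
Needs rescan: yes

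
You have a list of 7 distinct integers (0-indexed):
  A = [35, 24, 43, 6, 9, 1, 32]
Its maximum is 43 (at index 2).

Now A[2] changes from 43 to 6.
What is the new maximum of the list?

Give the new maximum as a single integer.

Answer: 35

Derivation:
Old max = 43 (at index 2)
Change: A[2] 43 -> 6
Changed element WAS the max -> may need rescan.
  Max of remaining elements: 35
  New max = max(6, 35) = 35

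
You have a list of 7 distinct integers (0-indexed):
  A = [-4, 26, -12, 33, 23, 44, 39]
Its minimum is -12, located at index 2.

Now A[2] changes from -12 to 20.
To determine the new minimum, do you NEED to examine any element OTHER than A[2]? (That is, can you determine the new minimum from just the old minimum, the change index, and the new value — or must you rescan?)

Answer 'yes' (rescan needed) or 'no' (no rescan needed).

Old min = -12 at index 2
Change at index 2: -12 -> 20
Index 2 WAS the min and new value 20 > old min -12. Must rescan other elements to find the new min.
Needs rescan: yes

Answer: yes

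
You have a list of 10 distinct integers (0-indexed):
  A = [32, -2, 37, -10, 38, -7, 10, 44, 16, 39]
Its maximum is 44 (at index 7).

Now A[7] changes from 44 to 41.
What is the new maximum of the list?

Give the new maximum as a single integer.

Answer: 41

Derivation:
Old max = 44 (at index 7)
Change: A[7] 44 -> 41
Changed element WAS the max -> may need rescan.
  Max of remaining elements: 39
  New max = max(41, 39) = 41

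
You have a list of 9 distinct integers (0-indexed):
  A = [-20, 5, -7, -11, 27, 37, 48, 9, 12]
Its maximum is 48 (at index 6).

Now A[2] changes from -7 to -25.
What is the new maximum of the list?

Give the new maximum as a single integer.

Answer: 48

Derivation:
Old max = 48 (at index 6)
Change: A[2] -7 -> -25
Changed element was NOT the old max.
  New max = max(old_max, new_val) = max(48, -25) = 48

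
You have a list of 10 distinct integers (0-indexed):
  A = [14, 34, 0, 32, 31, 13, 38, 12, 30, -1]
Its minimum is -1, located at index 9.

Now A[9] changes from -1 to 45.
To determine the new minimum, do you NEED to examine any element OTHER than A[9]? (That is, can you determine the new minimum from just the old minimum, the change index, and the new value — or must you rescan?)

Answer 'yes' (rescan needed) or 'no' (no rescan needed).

Old min = -1 at index 9
Change at index 9: -1 -> 45
Index 9 WAS the min and new value 45 > old min -1. Must rescan other elements to find the new min.
Needs rescan: yes

Answer: yes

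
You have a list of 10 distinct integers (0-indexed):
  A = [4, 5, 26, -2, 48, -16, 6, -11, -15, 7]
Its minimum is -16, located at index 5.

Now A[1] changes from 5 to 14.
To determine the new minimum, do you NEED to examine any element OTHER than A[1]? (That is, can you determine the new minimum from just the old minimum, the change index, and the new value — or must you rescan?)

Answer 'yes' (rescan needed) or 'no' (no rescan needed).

Old min = -16 at index 5
Change at index 1: 5 -> 14
Index 1 was NOT the min. New min = min(-16, 14). No rescan of other elements needed.
Needs rescan: no

Answer: no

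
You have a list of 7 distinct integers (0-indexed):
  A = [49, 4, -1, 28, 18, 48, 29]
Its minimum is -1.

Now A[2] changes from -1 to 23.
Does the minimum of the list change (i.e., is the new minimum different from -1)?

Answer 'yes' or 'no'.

Answer: yes

Derivation:
Old min = -1
Change: A[2] -1 -> 23
Changed element was the min; new min must be rechecked.
New min = 4; changed? yes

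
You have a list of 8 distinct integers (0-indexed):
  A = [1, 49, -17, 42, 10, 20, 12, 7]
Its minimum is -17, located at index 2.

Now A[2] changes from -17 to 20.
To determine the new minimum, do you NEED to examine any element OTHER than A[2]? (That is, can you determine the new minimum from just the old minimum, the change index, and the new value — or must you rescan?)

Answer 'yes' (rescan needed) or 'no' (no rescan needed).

Answer: yes

Derivation:
Old min = -17 at index 2
Change at index 2: -17 -> 20
Index 2 WAS the min and new value 20 > old min -17. Must rescan other elements to find the new min.
Needs rescan: yes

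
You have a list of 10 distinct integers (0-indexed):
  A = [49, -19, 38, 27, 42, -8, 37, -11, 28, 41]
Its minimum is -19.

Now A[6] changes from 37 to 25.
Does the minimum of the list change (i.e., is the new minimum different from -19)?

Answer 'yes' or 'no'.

Answer: no

Derivation:
Old min = -19
Change: A[6] 37 -> 25
Changed element was NOT the min; min changes only if 25 < -19.
New min = -19; changed? no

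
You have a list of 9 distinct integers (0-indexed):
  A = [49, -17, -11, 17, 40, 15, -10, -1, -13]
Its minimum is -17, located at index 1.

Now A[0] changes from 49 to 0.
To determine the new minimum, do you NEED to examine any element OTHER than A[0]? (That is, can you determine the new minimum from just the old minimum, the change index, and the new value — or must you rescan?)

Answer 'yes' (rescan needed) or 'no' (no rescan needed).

Old min = -17 at index 1
Change at index 0: 49 -> 0
Index 0 was NOT the min. New min = min(-17, 0). No rescan of other elements needed.
Needs rescan: no

Answer: no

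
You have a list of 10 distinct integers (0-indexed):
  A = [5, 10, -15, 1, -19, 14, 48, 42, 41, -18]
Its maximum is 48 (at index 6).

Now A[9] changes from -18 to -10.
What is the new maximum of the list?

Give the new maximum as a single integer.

Answer: 48

Derivation:
Old max = 48 (at index 6)
Change: A[9] -18 -> -10
Changed element was NOT the old max.
  New max = max(old_max, new_val) = max(48, -10) = 48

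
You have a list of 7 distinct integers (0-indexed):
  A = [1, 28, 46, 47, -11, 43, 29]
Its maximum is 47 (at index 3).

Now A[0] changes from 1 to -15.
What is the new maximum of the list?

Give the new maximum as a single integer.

Answer: 47

Derivation:
Old max = 47 (at index 3)
Change: A[0] 1 -> -15
Changed element was NOT the old max.
  New max = max(old_max, new_val) = max(47, -15) = 47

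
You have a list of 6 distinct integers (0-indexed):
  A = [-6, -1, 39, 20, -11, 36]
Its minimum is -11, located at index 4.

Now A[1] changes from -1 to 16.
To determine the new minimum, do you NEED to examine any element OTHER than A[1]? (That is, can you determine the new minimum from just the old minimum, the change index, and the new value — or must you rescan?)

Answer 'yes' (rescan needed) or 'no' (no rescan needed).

Answer: no

Derivation:
Old min = -11 at index 4
Change at index 1: -1 -> 16
Index 1 was NOT the min. New min = min(-11, 16). No rescan of other elements needed.
Needs rescan: no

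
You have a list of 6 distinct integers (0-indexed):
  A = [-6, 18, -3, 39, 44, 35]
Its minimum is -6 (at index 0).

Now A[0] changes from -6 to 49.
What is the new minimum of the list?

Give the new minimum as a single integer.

Old min = -6 (at index 0)
Change: A[0] -6 -> 49
Changed element WAS the min. Need to check: is 49 still <= all others?
  Min of remaining elements: -3
  New min = min(49, -3) = -3

Answer: -3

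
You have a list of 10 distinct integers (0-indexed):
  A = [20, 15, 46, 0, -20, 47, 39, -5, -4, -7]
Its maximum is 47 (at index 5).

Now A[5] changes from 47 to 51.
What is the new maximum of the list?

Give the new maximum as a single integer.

Old max = 47 (at index 5)
Change: A[5] 47 -> 51
Changed element WAS the max -> may need rescan.
  Max of remaining elements: 46
  New max = max(51, 46) = 51

Answer: 51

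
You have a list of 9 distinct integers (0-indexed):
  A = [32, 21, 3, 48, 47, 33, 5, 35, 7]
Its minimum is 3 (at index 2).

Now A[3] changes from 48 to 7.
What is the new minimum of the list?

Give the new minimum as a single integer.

Old min = 3 (at index 2)
Change: A[3] 48 -> 7
Changed element was NOT the old min.
  New min = min(old_min, new_val) = min(3, 7) = 3

Answer: 3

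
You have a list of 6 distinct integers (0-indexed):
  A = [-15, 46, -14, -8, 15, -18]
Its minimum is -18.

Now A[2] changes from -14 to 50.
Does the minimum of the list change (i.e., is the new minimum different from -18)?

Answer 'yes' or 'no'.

Old min = -18
Change: A[2] -14 -> 50
Changed element was NOT the min; min changes only if 50 < -18.
New min = -18; changed? no

Answer: no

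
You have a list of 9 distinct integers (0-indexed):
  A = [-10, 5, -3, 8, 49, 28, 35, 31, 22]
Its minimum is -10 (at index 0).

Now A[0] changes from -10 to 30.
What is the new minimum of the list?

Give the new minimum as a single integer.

Answer: -3

Derivation:
Old min = -10 (at index 0)
Change: A[0] -10 -> 30
Changed element WAS the min. Need to check: is 30 still <= all others?
  Min of remaining elements: -3
  New min = min(30, -3) = -3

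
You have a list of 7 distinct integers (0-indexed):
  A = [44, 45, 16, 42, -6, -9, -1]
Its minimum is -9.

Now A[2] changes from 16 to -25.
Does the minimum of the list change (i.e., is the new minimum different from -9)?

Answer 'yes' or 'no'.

Old min = -9
Change: A[2] 16 -> -25
Changed element was NOT the min; min changes only if -25 < -9.
New min = -25; changed? yes

Answer: yes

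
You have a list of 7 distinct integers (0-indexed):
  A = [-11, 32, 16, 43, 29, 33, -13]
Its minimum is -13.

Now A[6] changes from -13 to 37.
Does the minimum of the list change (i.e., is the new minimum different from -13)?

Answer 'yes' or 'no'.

Old min = -13
Change: A[6] -13 -> 37
Changed element was the min; new min must be rechecked.
New min = -11; changed? yes

Answer: yes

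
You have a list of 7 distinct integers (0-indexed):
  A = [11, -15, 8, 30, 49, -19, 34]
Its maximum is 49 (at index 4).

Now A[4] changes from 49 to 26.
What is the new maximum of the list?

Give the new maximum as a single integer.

Old max = 49 (at index 4)
Change: A[4] 49 -> 26
Changed element WAS the max -> may need rescan.
  Max of remaining elements: 34
  New max = max(26, 34) = 34

Answer: 34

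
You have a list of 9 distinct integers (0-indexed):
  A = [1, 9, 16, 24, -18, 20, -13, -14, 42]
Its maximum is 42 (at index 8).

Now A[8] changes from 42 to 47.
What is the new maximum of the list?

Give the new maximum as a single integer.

Old max = 42 (at index 8)
Change: A[8] 42 -> 47
Changed element WAS the max -> may need rescan.
  Max of remaining elements: 24
  New max = max(47, 24) = 47

Answer: 47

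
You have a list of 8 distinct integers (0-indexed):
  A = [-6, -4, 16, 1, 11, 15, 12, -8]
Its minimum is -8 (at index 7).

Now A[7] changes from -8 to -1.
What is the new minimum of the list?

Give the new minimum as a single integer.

Answer: -6

Derivation:
Old min = -8 (at index 7)
Change: A[7] -8 -> -1
Changed element WAS the min. Need to check: is -1 still <= all others?
  Min of remaining elements: -6
  New min = min(-1, -6) = -6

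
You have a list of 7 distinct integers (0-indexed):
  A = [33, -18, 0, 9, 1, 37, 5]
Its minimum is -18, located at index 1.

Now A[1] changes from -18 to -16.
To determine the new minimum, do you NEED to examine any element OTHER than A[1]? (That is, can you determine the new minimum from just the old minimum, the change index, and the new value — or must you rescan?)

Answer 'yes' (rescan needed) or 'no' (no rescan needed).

Answer: yes

Derivation:
Old min = -18 at index 1
Change at index 1: -18 -> -16
Index 1 WAS the min and new value -16 > old min -18. Must rescan other elements to find the new min.
Needs rescan: yes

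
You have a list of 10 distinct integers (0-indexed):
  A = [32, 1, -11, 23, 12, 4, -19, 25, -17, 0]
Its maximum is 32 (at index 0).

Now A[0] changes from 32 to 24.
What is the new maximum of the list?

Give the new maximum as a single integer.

Old max = 32 (at index 0)
Change: A[0] 32 -> 24
Changed element WAS the max -> may need rescan.
  Max of remaining elements: 25
  New max = max(24, 25) = 25

Answer: 25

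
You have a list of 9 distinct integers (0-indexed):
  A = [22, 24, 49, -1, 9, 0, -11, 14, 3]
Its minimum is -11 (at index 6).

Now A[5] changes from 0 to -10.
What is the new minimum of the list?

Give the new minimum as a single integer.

Old min = -11 (at index 6)
Change: A[5] 0 -> -10
Changed element was NOT the old min.
  New min = min(old_min, new_val) = min(-11, -10) = -11

Answer: -11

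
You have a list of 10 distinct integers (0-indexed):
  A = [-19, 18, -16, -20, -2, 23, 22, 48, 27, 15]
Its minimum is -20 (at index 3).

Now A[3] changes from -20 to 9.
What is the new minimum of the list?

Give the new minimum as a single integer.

Old min = -20 (at index 3)
Change: A[3] -20 -> 9
Changed element WAS the min. Need to check: is 9 still <= all others?
  Min of remaining elements: -19
  New min = min(9, -19) = -19

Answer: -19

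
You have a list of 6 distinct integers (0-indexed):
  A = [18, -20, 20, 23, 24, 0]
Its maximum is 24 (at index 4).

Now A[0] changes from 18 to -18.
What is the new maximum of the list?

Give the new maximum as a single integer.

Answer: 24

Derivation:
Old max = 24 (at index 4)
Change: A[0] 18 -> -18
Changed element was NOT the old max.
  New max = max(old_max, new_val) = max(24, -18) = 24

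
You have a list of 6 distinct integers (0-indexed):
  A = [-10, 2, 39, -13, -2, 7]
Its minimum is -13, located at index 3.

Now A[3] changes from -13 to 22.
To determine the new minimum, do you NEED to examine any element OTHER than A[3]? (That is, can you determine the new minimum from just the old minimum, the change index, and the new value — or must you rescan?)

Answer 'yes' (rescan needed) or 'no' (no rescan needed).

Answer: yes

Derivation:
Old min = -13 at index 3
Change at index 3: -13 -> 22
Index 3 WAS the min and new value 22 > old min -13. Must rescan other elements to find the new min.
Needs rescan: yes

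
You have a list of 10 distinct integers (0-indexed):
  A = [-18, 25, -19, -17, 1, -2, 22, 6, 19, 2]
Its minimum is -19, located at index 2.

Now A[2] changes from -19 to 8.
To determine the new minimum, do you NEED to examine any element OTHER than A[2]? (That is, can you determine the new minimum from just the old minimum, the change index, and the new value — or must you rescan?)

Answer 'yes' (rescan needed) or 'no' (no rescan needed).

Answer: yes

Derivation:
Old min = -19 at index 2
Change at index 2: -19 -> 8
Index 2 WAS the min and new value 8 > old min -19. Must rescan other elements to find the new min.
Needs rescan: yes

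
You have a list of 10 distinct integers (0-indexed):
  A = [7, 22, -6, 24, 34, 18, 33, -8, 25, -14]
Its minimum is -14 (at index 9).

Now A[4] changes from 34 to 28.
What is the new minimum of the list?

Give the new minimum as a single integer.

Old min = -14 (at index 9)
Change: A[4] 34 -> 28
Changed element was NOT the old min.
  New min = min(old_min, new_val) = min(-14, 28) = -14

Answer: -14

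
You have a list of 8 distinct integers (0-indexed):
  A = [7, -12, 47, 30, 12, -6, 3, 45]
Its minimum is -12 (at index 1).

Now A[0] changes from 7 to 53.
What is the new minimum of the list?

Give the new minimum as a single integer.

Answer: -12

Derivation:
Old min = -12 (at index 1)
Change: A[0] 7 -> 53
Changed element was NOT the old min.
  New min = min(old_min, new_val) = min(-12, 53) = -12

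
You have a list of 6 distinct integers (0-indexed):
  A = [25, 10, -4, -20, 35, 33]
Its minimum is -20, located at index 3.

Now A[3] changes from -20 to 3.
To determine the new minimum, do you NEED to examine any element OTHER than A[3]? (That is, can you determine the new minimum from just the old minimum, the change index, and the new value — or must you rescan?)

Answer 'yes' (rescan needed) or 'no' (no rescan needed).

Old min = -20 at index 3
Change at index 3: -20 -> 3
Index 3 WAS the min and new value 3 > old min -20. Must rescan other elements to find the new min.
Needs rescan: yes

Answer: yes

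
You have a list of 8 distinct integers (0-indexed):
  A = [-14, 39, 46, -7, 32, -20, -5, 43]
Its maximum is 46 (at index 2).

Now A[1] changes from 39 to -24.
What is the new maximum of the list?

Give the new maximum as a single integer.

Old max = 46 (at index 2)
Change: A[1] 39 -> -24
Changed element was NOT the old max.
  New max = max(old_max, new_val) = max(46, -24) = 46

Answer: 46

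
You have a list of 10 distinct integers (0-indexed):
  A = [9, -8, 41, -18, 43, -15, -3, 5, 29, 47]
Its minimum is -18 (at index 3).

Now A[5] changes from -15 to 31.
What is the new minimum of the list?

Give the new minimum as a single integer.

Answer: -18

Derivation:
Old min = -18 (at index 3)
Change: A[5] -15 -> 31
Changed element was NOT the old min.
  New min = min(old_min, new_val) = min(-18, 31) = -18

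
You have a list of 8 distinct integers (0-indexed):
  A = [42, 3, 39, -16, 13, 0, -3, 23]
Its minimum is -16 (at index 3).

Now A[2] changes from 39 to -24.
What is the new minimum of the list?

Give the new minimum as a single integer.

Answer: -24

Derivation:
Old min = -16 (at index 3)
Change: A[2] 39 -> -24
Changed element was NOT the old min.
  New min = min(old_min, new_val) = min(-16, -24) = -24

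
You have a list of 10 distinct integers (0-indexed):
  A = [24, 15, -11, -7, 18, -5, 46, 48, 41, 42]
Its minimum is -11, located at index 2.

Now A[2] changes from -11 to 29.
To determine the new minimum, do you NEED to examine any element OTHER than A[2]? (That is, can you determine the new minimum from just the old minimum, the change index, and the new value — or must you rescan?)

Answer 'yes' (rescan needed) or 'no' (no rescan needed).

Answer: yes

Derivation:
Old min = -11 at index 2
Change at index 2: -11 -> 29
Index 2 WAS the min and new value 29 > old min -11. Must rescan other elements to find the new min.
Needs rescan: yes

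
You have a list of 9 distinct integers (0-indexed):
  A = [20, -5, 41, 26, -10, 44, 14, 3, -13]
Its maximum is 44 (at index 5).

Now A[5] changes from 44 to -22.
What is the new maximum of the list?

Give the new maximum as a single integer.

Answer: 41

Derivation:
Old max = 44 (at index 5)
Change: A[5] 44 -> -22
Changed element WAS the max -> may need rescan.
  Max of remaining elements: 41
  New max = max(-22, 41) = 41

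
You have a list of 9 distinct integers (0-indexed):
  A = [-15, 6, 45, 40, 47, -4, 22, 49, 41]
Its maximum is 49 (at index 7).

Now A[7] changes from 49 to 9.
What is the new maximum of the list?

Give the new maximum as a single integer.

Old max = 49 (at index 7)
Change: A[7] 49 -> 9
Changed element WAS the max -> may need rescan.
  Max of remaining elements: 47
  New max = max(9, 47) = 47

Answer: 47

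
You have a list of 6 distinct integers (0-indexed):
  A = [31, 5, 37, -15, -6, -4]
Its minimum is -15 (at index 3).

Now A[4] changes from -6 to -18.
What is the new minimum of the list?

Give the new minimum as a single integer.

Answer: -18

Derivation:
Old min = -15 (at index 3)
Change: A[4] -6 -> -18
Changed element was NOT the old min.
  New min = min(old_min, new_val) = min(-15, -18) = -18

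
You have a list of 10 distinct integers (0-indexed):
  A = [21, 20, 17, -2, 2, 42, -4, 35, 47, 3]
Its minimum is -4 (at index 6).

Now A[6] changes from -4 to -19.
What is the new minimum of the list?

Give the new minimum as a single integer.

Old min = -4 (at index 6)
Change: A[6] -4 -> -19
Changed element WAS the min. Need to check: is -19 still <= all others?
  Min of remaining elements: -2
  New min = min(-19, -2) = -19

Answer: -19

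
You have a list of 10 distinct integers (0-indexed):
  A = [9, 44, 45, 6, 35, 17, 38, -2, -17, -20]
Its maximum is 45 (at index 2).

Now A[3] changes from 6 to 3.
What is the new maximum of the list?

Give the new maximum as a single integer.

Old max = 45 (at index 2)
Change: A[3] 6 -> 3
Changed element was NOT the old max.
  New max = max(old_max, new_val) = max(45, 3) = 45

Answer: 45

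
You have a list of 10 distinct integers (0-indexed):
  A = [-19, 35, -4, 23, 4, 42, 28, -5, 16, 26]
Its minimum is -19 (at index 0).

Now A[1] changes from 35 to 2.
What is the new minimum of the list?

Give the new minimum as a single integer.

Answer: -19

Derivation:
Old min = -19 (at index 0)
Change: A[1] 35 -> 2
Changed element was NOT the old min.
  New min = min(old_min, new_val) = min(-19, 2) = -19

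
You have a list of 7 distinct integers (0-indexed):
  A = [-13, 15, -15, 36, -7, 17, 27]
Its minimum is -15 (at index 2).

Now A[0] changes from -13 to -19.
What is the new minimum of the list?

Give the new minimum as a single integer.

Answer: -19

Derivation:
Old min = -15 (at index 2)
Change: A[0] -13 -> -19
Changed element was NOT the old min.
  New min = min(old_min, new_val) = min(-15, -19) = -19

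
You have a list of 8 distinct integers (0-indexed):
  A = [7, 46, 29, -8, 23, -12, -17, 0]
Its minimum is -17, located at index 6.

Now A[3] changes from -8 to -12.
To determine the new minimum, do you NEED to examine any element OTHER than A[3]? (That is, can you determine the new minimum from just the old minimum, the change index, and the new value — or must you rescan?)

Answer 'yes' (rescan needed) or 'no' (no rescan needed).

Old min = -17 at index 6
Change at index 3: -8 -> -12
Index 3 was NOT the min. New min = min(-17, -12). No rescan of other elements needed.
Needs rescan: no

Answer: no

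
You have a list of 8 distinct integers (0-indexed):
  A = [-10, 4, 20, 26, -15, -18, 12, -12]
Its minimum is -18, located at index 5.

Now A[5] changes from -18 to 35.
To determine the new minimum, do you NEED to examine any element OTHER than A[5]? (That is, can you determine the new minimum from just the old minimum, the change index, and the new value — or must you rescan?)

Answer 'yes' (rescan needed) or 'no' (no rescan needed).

Old min = -18 at index 5
Change at index 5: -18 -> 35
Index 5 WAS the min and new value 35 > old min -18. Must rescan other elements to find the new min.
Needs rescan: yes

Answer: yes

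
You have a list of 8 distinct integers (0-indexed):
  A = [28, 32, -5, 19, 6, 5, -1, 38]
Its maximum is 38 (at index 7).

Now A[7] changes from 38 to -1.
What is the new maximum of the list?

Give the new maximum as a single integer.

Answer: 32

Derivation:
Old max = 38 (at index 7)
Change: A[7] 38 -> -1
Changed element WAS the max -> may need rescan.
  Max of remaining elements: 32
  New max = max(-1, 32) = 32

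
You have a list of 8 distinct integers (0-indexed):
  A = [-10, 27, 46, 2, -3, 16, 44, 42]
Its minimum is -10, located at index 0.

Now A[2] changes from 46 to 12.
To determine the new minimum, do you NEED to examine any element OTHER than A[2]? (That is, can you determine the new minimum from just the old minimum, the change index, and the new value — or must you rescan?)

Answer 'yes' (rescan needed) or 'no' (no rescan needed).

Old min = -10 at index 0
Change at index 2: 46 -> 12
Index 2 was NOT the min. New min = min(-10, 12). No rescan of other elements needed.
Needs rescan: no

Answer: no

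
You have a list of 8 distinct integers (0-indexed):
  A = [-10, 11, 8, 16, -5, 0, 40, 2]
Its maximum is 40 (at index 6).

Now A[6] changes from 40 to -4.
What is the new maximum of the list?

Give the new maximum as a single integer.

Old max = 40 (at index 6)
Change: A[6] 40 -> -4
Changed element WAS the max -> may need rescan.
  Max of remaining elements: 16
  New max = max(-4, 16) = 16

Answer: 16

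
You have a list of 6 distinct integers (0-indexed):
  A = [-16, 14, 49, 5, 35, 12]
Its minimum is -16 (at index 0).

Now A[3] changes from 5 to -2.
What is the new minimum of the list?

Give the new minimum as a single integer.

Old min = -16 (at index 0)
Change: A[3] 5 -> -2
Changed element was NOT the old min.
  New min = min(old_min, new_val) = min(-16, -2) = -16

Answer: -16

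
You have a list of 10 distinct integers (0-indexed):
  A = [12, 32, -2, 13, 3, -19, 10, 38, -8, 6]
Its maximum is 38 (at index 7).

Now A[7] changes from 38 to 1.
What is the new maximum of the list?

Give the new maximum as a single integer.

Old max = 38 (at index 7)
Change: A[7] 38 -> 1
Changed element WAS the max -> may need rescan.
  Max of remaining elements: 32
  New max = max(1, 32) = 32

Answer: 32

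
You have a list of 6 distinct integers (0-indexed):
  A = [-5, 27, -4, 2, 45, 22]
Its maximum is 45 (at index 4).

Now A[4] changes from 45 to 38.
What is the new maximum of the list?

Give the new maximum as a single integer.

Old max = 45 (at index 4)
Change: A[4] 45 -> 38
Changed element WAS the max -> may need rescan.
  Max of remaining elements: 27
  New max = max(38, 27) = 38

Answer: 38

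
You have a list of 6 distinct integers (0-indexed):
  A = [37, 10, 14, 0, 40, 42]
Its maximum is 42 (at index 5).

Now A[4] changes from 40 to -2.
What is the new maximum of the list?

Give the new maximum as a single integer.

Answer: 42

Derivation:
Old max = 42 (at index 5)
Change: A[4] 40 -> -2
Changed element was NOT the old max.
  New max = max(old_max, new_val) = max(42, -2) = 42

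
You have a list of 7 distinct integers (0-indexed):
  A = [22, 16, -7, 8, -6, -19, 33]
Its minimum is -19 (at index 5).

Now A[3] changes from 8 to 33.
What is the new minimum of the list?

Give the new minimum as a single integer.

Answer: -19

Derivation:
Old min = -19 (at index 5)
Change: A[3] 8 -> 33
Changed element was NOT the old min.
  New min = min(old_min, new_val) = min(-19, 33) = -19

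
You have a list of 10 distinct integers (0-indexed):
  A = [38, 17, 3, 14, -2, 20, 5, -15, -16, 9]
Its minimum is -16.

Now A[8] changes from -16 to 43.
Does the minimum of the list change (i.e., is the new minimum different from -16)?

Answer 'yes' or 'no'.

Old min = -16
Change: A[8] -16 -> 43
Changed element was the min; new min must be rechecked.
New min = -15; changed? yes

Answer: yes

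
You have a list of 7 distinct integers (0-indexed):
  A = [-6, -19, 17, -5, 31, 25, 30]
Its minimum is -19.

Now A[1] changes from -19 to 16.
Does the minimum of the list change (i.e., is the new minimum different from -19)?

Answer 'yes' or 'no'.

Old min = -19
Change: A[1] -19 -> 16
Changed element was the min; new min must be rechecked.
New min = -6; changed? yes

Answer: yes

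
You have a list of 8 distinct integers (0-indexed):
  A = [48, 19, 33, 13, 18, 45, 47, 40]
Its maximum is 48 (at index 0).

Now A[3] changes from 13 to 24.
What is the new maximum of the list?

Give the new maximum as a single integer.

Answer: 48

Derivation:
Old max = 48 (at index 0)
Change: A[3] 13 -> 24
Changed element was NOT the old max.
  New max = max(old_max, new_val) = max(48, 24) = 48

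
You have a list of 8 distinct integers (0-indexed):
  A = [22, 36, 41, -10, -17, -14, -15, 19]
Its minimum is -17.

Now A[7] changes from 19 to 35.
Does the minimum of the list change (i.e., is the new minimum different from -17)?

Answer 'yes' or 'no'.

Answer: no

Derivation:
Old min = -17
Change: A[7] 19 -> 35
Changed element was NOT the min; min changes only if 35 < -17.
New min = -17; changed? no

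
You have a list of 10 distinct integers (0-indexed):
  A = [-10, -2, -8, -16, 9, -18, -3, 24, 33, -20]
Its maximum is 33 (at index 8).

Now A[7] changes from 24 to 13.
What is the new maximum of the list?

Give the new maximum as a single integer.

Answer: 33

Derivation:
Old max = 33 (at index 8)
Change: A[7] 24 -> 13
Changed element was NOT the old max.
  New max = max(old_max, new_val) = max(33, 13) = 33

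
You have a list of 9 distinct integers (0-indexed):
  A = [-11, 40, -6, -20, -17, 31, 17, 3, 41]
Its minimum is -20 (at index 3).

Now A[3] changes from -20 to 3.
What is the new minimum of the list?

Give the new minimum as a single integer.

Answer: -17

Derivation:
Old min = -20 (at index 3)
Change: A[3] -20 -> 3
Changed element WAS the min. Need to check: is 3 still <= all others?
  Min of remaining elements: -17
  New min = min(3, -17) = -17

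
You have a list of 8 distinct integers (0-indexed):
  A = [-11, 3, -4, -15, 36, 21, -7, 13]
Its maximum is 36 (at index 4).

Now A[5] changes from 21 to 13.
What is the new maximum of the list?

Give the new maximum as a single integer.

Answer: 36

Derivation:
Old max = 36 (at index 4)
Change: A[5] 21 -> 13
Changed element was NOT the old max.
  New max = max(old_max, new_val) = max(36, 13) = 36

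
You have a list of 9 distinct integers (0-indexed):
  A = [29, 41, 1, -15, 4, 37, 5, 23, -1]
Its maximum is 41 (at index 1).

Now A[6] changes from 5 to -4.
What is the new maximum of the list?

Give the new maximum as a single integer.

Old max = 41 (at index 1)
Change: A[6] 5 -> -4
Changed element was NOT the old max.
  New max = max(old_max, new_val) = max(41, -4) = 41

Answer: 41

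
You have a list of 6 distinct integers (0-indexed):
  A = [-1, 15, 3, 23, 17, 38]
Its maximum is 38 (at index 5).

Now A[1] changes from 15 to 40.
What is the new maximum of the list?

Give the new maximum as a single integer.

Answer: 40

Derivation:
Old max = 38 (at index 5)
Change: A[1] 15 -> 40
Changed element was NOT the old max.
  New max = max(old_max, new_val) = max(38, 40) = 40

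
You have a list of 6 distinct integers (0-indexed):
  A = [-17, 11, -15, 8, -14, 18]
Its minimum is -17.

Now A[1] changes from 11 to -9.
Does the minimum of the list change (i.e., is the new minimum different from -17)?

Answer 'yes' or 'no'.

Answer: no

Derivation:
Old min = -17
Change: A[1] 11 -> -9
Changed element was NOT the min; min changes only if -9 < -17.
New min = -17; changed? no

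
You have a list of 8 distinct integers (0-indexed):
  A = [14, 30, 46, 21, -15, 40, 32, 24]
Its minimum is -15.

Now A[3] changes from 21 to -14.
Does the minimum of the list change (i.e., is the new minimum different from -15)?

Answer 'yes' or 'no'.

Answer: no

Derivation:
Old min = -15
Change: A[3] 21 -> -14
Changed element was NOT the min; min changes only if -14 < -15.
New min = -15; changed? no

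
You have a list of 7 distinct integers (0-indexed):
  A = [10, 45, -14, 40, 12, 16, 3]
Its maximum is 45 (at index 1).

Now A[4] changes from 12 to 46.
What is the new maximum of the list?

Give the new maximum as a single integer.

Answer: 46

Derivation:
Old max = 45 (at index 1)
Change: A[4] 12 -> 46
Changed element was NOT the old max.
  New max = max(old_max, new_val) = max(45, 46) = 46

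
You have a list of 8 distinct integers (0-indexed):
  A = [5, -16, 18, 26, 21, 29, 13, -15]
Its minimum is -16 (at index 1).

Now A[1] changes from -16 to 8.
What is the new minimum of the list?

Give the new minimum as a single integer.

Answer: -15

Derivation:
Old min = -16 (at index 1)
Change: A[1] -16 -> 8
Changed element WAS the min. Need to check: is 8 still <= all others?
  Min of remaining elements: -15
  New min = min(8, -15) = -15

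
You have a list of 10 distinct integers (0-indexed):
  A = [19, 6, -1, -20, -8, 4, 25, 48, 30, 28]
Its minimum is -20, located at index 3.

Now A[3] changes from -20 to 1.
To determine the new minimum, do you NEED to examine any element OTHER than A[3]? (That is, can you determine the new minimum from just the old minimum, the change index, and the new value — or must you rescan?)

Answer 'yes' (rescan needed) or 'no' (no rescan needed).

Answer: yes

Derivation:
Old min = -20 at index 3
Change at index 3: -20 -> 1
Index 3 WAS the min and new value 1 > old min -20. Must rescan other elements to find the new min.
Needs rescan: yes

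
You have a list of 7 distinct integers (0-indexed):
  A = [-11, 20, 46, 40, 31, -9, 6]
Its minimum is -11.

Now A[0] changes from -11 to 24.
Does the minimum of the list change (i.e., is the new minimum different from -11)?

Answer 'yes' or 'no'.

Answer: yes

Derivation:
Old min = -11
Change: A[0] -11 -> 24
Changed element was the min; new min must be rechecked.
New min = -9; changed? yes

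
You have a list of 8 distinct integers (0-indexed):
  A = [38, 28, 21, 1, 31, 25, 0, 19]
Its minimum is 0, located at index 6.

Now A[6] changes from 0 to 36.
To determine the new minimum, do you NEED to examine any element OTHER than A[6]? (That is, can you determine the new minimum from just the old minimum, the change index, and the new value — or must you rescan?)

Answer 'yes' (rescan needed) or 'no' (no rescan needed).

Answer: yes

Derivation:
Old min = 0 at index 6
Change at index 6: 0 -> 36
Index 6 WAS the min and new value 36 > old min 0. Must rescan other elements to find the new min.
Needs rescan: yes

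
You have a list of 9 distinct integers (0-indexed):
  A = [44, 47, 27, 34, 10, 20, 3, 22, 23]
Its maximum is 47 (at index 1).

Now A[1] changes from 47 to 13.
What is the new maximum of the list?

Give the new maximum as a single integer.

Old max = 47 (at index 1)
Change: A[1] 47 -> 13
Changed element WAS the max -> may need rescan.
  Max of remaining elements: 44
  New max = max(13, 44) = 44

Answer: 44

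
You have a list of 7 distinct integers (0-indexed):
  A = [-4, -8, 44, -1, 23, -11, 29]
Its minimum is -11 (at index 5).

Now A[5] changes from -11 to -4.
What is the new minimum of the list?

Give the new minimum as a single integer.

Answer: -8

Derivation:
Old min = -11 (at index 5)
Change: A[5] -11 -> -4
Changed element WAS the min. Need to check: is -4 still <= all others?
  Min of remaining elements: -8
  New min = min(-4, -8) = -8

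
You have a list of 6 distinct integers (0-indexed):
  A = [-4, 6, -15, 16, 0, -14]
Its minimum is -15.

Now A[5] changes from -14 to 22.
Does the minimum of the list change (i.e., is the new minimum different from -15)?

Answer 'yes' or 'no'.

Old min = -15
Change: A[5] -14 -> 22
Changed element was NOT the min; min changes only if 22 < -15.
New min = -15; changed? no

Answer: no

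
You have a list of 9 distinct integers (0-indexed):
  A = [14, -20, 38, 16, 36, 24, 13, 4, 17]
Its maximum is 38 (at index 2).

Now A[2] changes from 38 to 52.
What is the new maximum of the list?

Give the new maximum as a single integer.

Answer: 52

Derivation:
Old max = 38 (at index 2)
Change: A[2] 38 -> 52
Changed element WAS the max -> may need rescan.
  Max of remaining elements: 36
  New max = max(52, 36) = 52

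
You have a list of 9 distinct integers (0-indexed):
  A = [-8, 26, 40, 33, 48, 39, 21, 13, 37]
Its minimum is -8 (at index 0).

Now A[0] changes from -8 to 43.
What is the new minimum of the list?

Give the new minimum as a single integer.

Old min = -8 (at index 0)
Change: A[0] -8 -> 43
Changed element WAS the min. Need to check: is 43 still <= all others?
  Min of remaining elements: 13
  New min = min(43, 13) = 13

Answer: 13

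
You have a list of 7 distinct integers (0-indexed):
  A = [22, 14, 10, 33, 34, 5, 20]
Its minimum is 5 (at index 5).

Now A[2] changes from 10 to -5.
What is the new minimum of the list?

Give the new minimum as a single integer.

Answer: -5

Derivation:
Old min = 5 (at index 5)
Change: A[2] 10 -> -5
Changed element was NOT the old min.
  New min = min(old_min, new_val) = min(5, -5) = -5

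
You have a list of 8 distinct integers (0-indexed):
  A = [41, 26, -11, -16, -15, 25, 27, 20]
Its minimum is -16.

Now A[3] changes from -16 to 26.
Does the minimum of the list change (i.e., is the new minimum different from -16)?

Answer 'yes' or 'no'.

Answer: yes

Derivation:
Old min = -16
Change: A[3] -16 -> 26
Changed element was the min; new min must be rechecked.
New min = -15; changed? yes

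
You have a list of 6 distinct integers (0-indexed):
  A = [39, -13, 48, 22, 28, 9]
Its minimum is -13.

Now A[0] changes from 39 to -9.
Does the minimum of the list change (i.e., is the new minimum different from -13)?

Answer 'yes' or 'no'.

Old min = -13
Change: A[0] 39 -> -9
Changed element was NOT the min; min changes only if -9 < -13.
New min = -13; changed? no

Answer: no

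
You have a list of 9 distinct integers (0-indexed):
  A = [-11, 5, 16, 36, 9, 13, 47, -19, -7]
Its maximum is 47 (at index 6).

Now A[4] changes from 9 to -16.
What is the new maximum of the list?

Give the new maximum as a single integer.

Old max = 47 (at index 6)
Change: A[4] 9 -> -16
Changed element was NOT the old max.
  New max = max(old_max, new_val) = max(47, -16) = 47

Answer: 47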